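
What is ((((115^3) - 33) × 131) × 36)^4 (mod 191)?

43

(115)^3 ≡ 133 (mod 191)
133 - 33 = 100
100 × 131 = 13100 ≡ 112 (mod 191)
112 × 36 = 4032 ≡ 21 (mod 191)
(21)^4 ≡ 43 (mod 191)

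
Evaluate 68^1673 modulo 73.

Using repeated squaring:
1673 in binary is 11010001001, i.e. 1673 = 1024 + 512 + 128 + 8 + 1.
68^1 ≡ 68 (mod 73)
68^2 ≡ 68^2 = 4624 ≡ 25 (mod 73)
68^4 ≡ 25^2 = 625 ≡ 41 (mod 73)
68^8 ≡ 41^2 = 1681 ≡ 2 (mod 73)
68^16 ≡ 2^2 = 4 (mod 73)
68^32 ≡ 4^2 = 16 (mod 73)
68^64 ≡ 16^2 = 256 ≡ 37 (mod 73)
68^128 ≡ 37^2 = 1369 ≡ 55 (mod 73)
68^256 ≡ 55^2 = 3025 ≡ 32 (mod 73)
68^512 ≡ 32^2 = 1024 ≡ 2 (mod 73)
68^1024 ≡ 2^2 = 4 (mod 73)
68^1673 = 68^1024 * 68^512 * 68^128 * 68^8 * 68^1 ≡ 4 * 2 * 55 * 2 * 68 (mod 73).
Accumulate the product:
4 * 2 = 8
8 * 55 = 440 ≡ 2
2 * 2 = 4
4 * 68 = 272 ≡ 53

53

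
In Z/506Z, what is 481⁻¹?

By the extended Euclidean algorithm:
506 = 1·481 + 25
481 = 19·25 + 6
25 = 4·6 + 1
6 = 6·1 + 0
gcd(481, 506) = 1, so the inverse exists.
Back-substitute for 1:
1 = 1·25 − 4·6
  = −4·481 + 77·25
  = 77·506 − 81·481
So 481⁻¹ ≡ −81 ≡ 425 (mod 506).

425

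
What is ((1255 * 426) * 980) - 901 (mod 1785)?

1255 * 426 = 534630 ≡ 915 (mod 1785)
915 * 980 = 896700 ≡ 630 (mod 1785)
630 - 901 = -271 ≡ 1514 (mod 1785)

1514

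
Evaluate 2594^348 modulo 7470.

Using repeated squaring:
2594^1 ≡ 2594 (mod 7470)
2594^2 ≡ 2594^2 = 6728836 ≡ 5836 (mod 7470)
2594^4 ≡ 5836^2 = 34058896 ≡ 3166 (mod 7470)
2594^8 ≡ 3166^2 = 10023556 ≡ 6286 (mod 7470)
2594^16 ≡ 6286^2 = 39513796 ≡ 4966 (mod 7470)
2594^32 ≡ 4966^2 = 24661156 ≡ 2686 (mod 7470)
2594^64 ≡ 2686^2 = 7214596 ≡ 6046 (mod 7470)
2594^128 ≡ 6046^2 = 36554116 ≡ 3406 (mod 7470)
2594^256 ≡ 3406^2 = 11600836 ≡ 7396 (mod 7470)
2594^348 = 2594^256 · 2594^64 · 2594^16 · 2594^8 · 2594^4 ≡ 7396 · 6046 · 4966 · 6286 · 3166 (mod 7470).
Accumulate the product:
7396 · 6046 = 44716216 ≡ 796
796 · 4966 = 3952936 ≡ 1306
1306 · 6286 = 8209516 ≡ 7456
7456 · 3166 = 23605696 ≡ 496

496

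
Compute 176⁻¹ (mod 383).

Run the extended Euclidean algorithm:
383 = 2×176 + 31
176 = 5×31 + 21
31 = 1×21 + 10
21 = 2×10 + 1
10 = 10×1 + 0
gcd(176, 383) = 1, so the inverse exists.
Bézout: 1 = −17×383 + 37×176.
So 176⁻¹ ≡ 37 (mod 383).

37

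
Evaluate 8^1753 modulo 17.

Using repeated squaring:
8^1 ≡ 8 (mod 17)
8^2 ≡ 8^2 = 64 ≡ 13 (mod 17)
8^4 ≡ 13^2 = 169 ≡ 16 (mod 17)
8^8 ≡ 16^2 = 256 ≡ 1 (mod 17)
8^16 ≡ 1^2 = 1 (mod 17)
8^32 ≡ 1^2 = 1 (mod 17)
8^64 ≡ 1^2 = 1 (mod 17)
8^128 ≡ 1^2 = 1 (mod 17)
8^256 ≡ 1^2 = 1 (mod 17)
8^512 ≡ 1^2 = 1 (mod 17)
8^1024 ≡ 1^2 = 1 (mod 17)
8^1753 = 8^1024 * 8^512 * 8^128 * 8^64 * 8^16 * 8^8 * 8^1 ≡ 1 * 1 * 1 * 1 * 1 * 1 * 8 (mod 17).
Accumulate the product:
1 * 1 = 1
1 * 1 = 1
1 * 1 = 1
1 * 1 = 1
1 * 1 = 1
1 * 8 = 8

8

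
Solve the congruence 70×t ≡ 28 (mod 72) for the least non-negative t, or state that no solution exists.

22

gcd(70, 72) = 2, and 2 | 28, so solutions exist.
Divide through by 2: 35×t = 14 (mod 36).
35⁻¹ ≡ 35 (mod 36).
t ≡ 35×14 ≡ 22 (mod 36).
The smallest non-negative solution is t = 22.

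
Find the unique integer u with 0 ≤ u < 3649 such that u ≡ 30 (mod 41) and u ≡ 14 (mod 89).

1260

41⁻¹ mod 89: 41*76 ≡ 1 (mod 89), so 41⁻¹ ≡ 76.
u = 30 + 41*((14 − 30)*76 mod 89) = 30 + 41*30 = 1260.
Check: 1260 mod 41 = 30, 1260 mod 89 = 14. ✓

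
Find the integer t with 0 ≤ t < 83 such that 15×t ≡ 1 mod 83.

Apply the Euclidean algorithm and back-substitute:
83 = 5×15 + 8
15 = 1×8 + 7
8 = 1×7 + 1
7 = 7×1 + 0
gcd(15, 83) = 1, so the inverse exists.
Bézout: 1 = 2×83 − 11×15.
So 15⁻¹ ≡ −11 ≡ 72 (mod 83).

72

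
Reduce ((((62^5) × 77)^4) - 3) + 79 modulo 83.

(62)^5 ≡ 80 (mod 83)
80 × 77 = 6160 ≡ 18 (mod 83)
(18)^4 ≡ 64 (mod 83)
64 - 3 = 61
61 + 79 = 140 ≡ 57 (mod 83)

57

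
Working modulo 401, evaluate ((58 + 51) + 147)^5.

58 + 51 = 109
109 + 147 = 256
(256)^5 ≡ 318 (mod 401)

318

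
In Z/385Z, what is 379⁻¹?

385 = 1×379 + 6
379 = 63×6 + 1
6 = 6×1 + 0
gcd(379, 385) = 1, so the inverse exists.
Back-substitute for 1:
1 = 1×379 − 63×6
  = −63×385 + 64×379
So 379⁻¹ ≡ 64 (mod 385).

64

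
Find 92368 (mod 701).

537

92368 = 131×701 + 537, so 92368 ≡ 537 (mod 701).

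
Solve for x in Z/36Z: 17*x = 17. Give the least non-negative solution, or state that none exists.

1

gcd(17, 36) = 1, so a unique solution mod 36 exists.
17⁻¹ ≡ 17 (mod 36).
x ≡ 17*17 ≡ 1 (mod 36).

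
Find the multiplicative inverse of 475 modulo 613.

191

613 = 1·475 + 138
475 = 3·138 + 61
138 = 2·61 + 16
61 = 3·16 + 13
16 = 1·13 + 3
13 = 4·3 + 1
3 = 3·1 + 0
gcd(475, 613) = 1, so the inverse exists.
Back-substitute for 1:
1 = 1·13 − 4·3
  = −4·16 + 5·13
  = 5·61 − 19·16
  = −19·138 + 43·61
  = 43·475 − 148·138
  = −148·613 + 191·475
So 475⁻¹ ≡ 191 (mod 613).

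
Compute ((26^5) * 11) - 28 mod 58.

54

(26)^5 ≡ 18 (mod 58)
18 * 11 = 198 ≡ 24 (mod 58)
24 - 28 = -4 ≡ 54 (mod 58)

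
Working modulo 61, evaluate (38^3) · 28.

9

(38)^3 ≡ 33 (mod 61)
33 · 28 = 924 ≡ 9 (mod 61)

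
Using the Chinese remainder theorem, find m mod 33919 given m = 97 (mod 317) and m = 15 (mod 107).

317⁻¹ mod 107: 317*80 ≡ 1 (mod 107), so 317⁻¹ ≡ 80.
m = 97 + 317*((15 − 97)*80 mod 107) = 97 + 317*74 = 23555.

23555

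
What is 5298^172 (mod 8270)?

Using repeated squaring:
5298^1 ≡ 5298 (mod 8270)
5298^2 ≡ 5298^2 = 28068804 ≡ 424 (mod 8270)
5298^4 ≡ 424^2 = 179776 ≡ 6106 (mod 8270)
5298^8 ≡ 6106^2 = 37283236 ≡ 2076 (mod 8270)
5298^16 ≡ 2076^2 = 4309776 ≡ 1106 (mod 8270)
5298^32 ≡ 1106^2 = 1223236 ≡ 7546 (mod 8270)
5298^64 ≡ 7546^2 = 56942116 ≡ 3166 (mod 8270)
5298^128 ≡ 3166^2 = 10023556 ≡ 316 (mod 8270)
5298^172 = 5298^128 × 5298^32 × 5298^8 × 5298^4 ≡ 316 × 7546 × 2076 × 6106 (mod 8270).
Accumulate the product:
316 × 7546 = 2384536 ≡ 2776
2776 × 2076 = 5762976 ≡ 7056
7056 × 6106 = 43083936 ≡ 5506

5506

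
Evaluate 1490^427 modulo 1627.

427 in binary is 110101011, i.e. 427 = 256 + 128 + 32 + 8 + 2 + 1.
1490^1 ≡ 1490 (mod 1627)
1490^2 ≡ 1490^2 = 2220100 ≡ 872 (mod 1627)
1490^4 ≡ 872^2 = 760384 ≡ 575 (mod 1627)
1490^8 ≡ 575^2 = 330625 ≡ 344 (mod 1627)
1490^16 ≡ 344^2 = 118336 ≡ 1192 (mod 1627)
1490^32 ≡ 1192^2 = 1420864 ≡ 493 (mod 1627)
1490^64 ≡ 493^2 = 243049 ≡ 626 (mod 1627)
1490^128 ≡ 626^2 = 391876 ≡ 1396 (mod 1627)
1490^256 ≡ 1396^2 = 1948816 ≡ 1297 (mod 1627)
1490^427 = 1490^256 × 1490^128 × 1490^32 × 1490^8 × 1490^2 × 1490^1 ≡ 1297 × 1396 × 493 × 344 × 872 × 1490 (mod 1627).
Accumulate the product:
1297 × 1396 = 1810612 ≡ 1388
1388 × 493 = 684284 ≡ 944
944 × 344 = 324736 ≡ 963
963 × 872 = 839736 ≡ 204
204 × 1490 = 303960 ≡ 1338

1338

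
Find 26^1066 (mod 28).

Using repeated squaring:
1066 in binary is 10000101010, i.e. 1066 = 1024 + 32 + 8 + 2.
26^1 ≡ 26 (mod 28)
26^2 ≡ 26^2 = 676 ≡ 4 (mod 28)
26^4 ≡ 4^2 = 16 (mod 28)
26^8 ≡ 16^2 = 256 ≡ 4 (mod 28)
26^16 ≡ 4^2 = 16 (mod 28)
26^32 ≡ 16^2 = 256 ≡ 4 (mod 28)
26^64 ≡ 4^2 = 16 (mod 28)
26^128 ≡ 16^2 = 256 ≡ 4 (mod 28)
26^256 ≡ 4^2 = 16 (mod 28)
26^512 ≡ 16^2 = 256 ≡ 4 (mod 28)
26^1024 ≡ 4^2 = 16 (mod 28)
26^1066 = 26^1024 × 26^32 × 26^8 × 26^2 ≡ 16 × 4 × 4 × 4 (mod 28).
Accumulate the product:
16 × 4 = 64 ≡ 8
8 × 4 = 32 ≡ 4
4 × 4 = 16

16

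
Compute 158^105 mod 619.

588

By square-and-multiply:
105 in binary is 1101001, i.e. 105 = 64 + 32 + 8 + 1.
158^1 ≡ 158 (mod 619)
158^2 ≡ 158^2 = 24964 ≡ 204 (mod 619)
158^4 ≡ 204^2 = 41616 ≡ 143 (mod 619)
158^8 ≡ 143^2 = 20449 ≡ 22 (mod 619)
158^16 ≡ 22^2 = 484 (mod 619)
158^32 ≡ 484^2 = 234256 ≡ 274 (mod 619)
158^64 ≡ 274^2 = 75076 ≡ 177 (mod 619)
158^105 = 158^64 × 158^32 × 158^8 × 158^1 ≡ 177 × 274 × 22 × 158 (mod 619).
Accumulate the product:
177 × 274 = 48498 ≡ 216
216 × 22 = 4752 ≡ 419
419 × 158 = 66202 ≡ 588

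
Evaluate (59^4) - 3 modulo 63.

1

(59)^4 ≡ 4 (mod 63)
4 - 3 = 1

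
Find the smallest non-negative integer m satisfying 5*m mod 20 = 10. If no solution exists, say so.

2

gcd(5, 20) = 5, and 5 | 10, so solutions exist.
Divide through by 5: 1*m mod 4 = 2.
1⁻¹ ≡ 1 (mod 4).
m ≡ 1*2 ≡ 2 (mod 4).
The smallest non-negative solution is m = 2.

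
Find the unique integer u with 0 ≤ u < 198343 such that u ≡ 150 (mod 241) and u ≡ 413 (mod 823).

83536

241⁻¹ mod 823: 241*502 ≡ 1 (mod 823), so 241⁻¹ ≡ 502.
u = 150 + 241*((413 − 150)*502 mod 823) = 150 + 241*346 = 83536.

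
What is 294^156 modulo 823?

156 in binary is 10011100, i.e. 156 = 128 + 16 + 8 + 4.
294^1 ≡ 294 (mod 823)
294^2 ≡ 294^2 = 86436 ≡ 21 (mod 823)
294^4 ≡ 21^2 = 441 (mod 823)
294^8 ≡ 441^2 = 194481 ≡ 253 (mod 823)
294^16 ≡ 253^2 = 64009 ≡ 638 (mod 823)
294^32 ≡ 638^2 = 407044 ≡ 482 (mod 823)
294^64 ≡ 482^2 = 232324 ≡ 238 (mod 823)
294^128 ≡ 238^2 = 56644 ≡ 680 (mod 823)
294^156 = 294^128 * 294^16 * 294^8 * 294^4 ≡ 680 * 638 * 253 * 441 (mod 823).
Accumulate the product:
680 * 638 = 433840 ≡ 119
119 * 253 = 30107 ≡ 479
479 * 441 = 211239 ≡ 551

551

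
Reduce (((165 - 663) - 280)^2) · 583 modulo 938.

282

165 - 663 = -498 ≡ 440 (mod 938)
440 - 280 = 160
(160)^2 ≡ 274 (mod 938)
274 · 583 = 159742 ≡ 282 (mod 938)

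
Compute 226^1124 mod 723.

Using repeated squaring:
1124 in binary is 10001100100, i.e. 1124 = 1024 + 64 + 32 + 4.
226^1 ≡ 226 (mod 723)
226^2 ≡ 226^2 = 51076 ≡ 466 (mod 723)
226^4 ≡ 466^2 = 217156 ≡ 256 (mod 723)
226^8 ≡ 256^2 = 65536 ≡ 466 (mod 723)
226^16 ≡ 466^2 = 217156 ≡ 256 (mod 723)
226^32 ≡ 256^2 = 65536 ≡ 466 (mod 723)
226^64 ≡ 466^2 = 217156 ≡ 256 (mod 723)
226^128 ≡ 256^2 = 65536 ≡ 466 (mod 723)
226^256 ≡ 466^2 = 217156 ≡ 256 (mod 723)
226^512 ≡ 256^2 = 65536 ≡ 466 (mod 723)
226^1024 ≡ 466^2 = 217156 ≡ 256 (mod 723)
226^1124 = 226^1024 × 226^64 × 226^32 × 226^4 ≡ 256 × 256 × 466 × 256 (mod 723).
Accumulate the product:
256 × 256 = 65536 ≡ 466
466 × 466 = 217156 ≡ 256
256 × 256 = 65536 ≡ 466

466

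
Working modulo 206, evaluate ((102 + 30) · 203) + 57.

73

102 + 30 = 132
132 · 203 = 26796 ≡ 16 (mod 206)
16 + 57 = 73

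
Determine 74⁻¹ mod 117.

68

By the extended Euclidean algorithm:
117 = 1·74 + 43
74 = 1·43 + 31
43 = 1·31 + 12
31 = 2·12 + 7
12 = 1·7 + 5
7 = 1·5 + 2
5 = 2·2 + 1
2 = 2·1 + 0
gcd(74, 117) = 1, so the inverse exists.
Bézout: 1 = 31·117 − 49·74.
So 74⁻¹ ≡ −49 ≡ 68 (mod 117).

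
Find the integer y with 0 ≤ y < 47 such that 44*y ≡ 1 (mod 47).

By the extended Euclidean algorithm:
47 = 1*44 + 3
44 = 14*3 + 2
3 = 1*2 + 1
2 = 2*1 + 0
gcd(44, 47) = 1, so the inverse exists.
Back-substitute for 1:
1 = 1*3 − 1*2
  = −1*44 + 15*3
  = 15*47 − 16*44
So 44⁻¹ ≡ −16 ≡ 31 (mod 47).

31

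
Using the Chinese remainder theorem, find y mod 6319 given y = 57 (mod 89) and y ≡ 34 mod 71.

89⁻¹ mod 71: 89·4 ≡ 1 (mod 71), so 89⁻¹ ≡ 4.
y = 57 + 89·((34 − 57)·4 mod 71) = 57 + 89·50 = 4507.

4507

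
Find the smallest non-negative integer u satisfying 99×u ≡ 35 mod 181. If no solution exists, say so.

68

gcd(99, 181) = 1, so a unique solution mod 181 exists.
99⁻¹ ≡ 64 (mod 181).
u ≡ 64×35 ≡ 68 (mod 181).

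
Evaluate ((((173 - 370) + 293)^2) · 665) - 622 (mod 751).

609

173 - 370 = -197 ≡ 554 (mod 751)
554 + 293 = 847 ≡ 96 (mod 751)
(96)^2 ≡ 204 (mod 751)
204 · 665 = 135660 ≡ 480 (mod 751)
480 - 622 = -142 ≡ 609 (mod 751)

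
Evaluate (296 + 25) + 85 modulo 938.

296 + 25 = 321
321 + 85 = 406

406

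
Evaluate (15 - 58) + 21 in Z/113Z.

91

15 - 58 = -43 ≡ 70 (mod 113)
70 + 21 = 91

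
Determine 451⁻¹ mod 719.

609

Run the extended Euclidean algorithm:
719 = 1·451 + 268
451 = 1·268 + 183
268 = 1·183 + 85
183 = 2·85 + 13
85 = 6·13 + 7
13 = 1·7 + 6
7 = 1·6 + 1
6 = 6·1 + 0
gcd(451, 719) = 1, so the inverse exists.
Back-substitute for 1:
1 = 1·7 − 1·6
  = −1·13 + 2·7
  = 2·85 − 13·13
  = −13·183 + 28·85
  = 28·268 − 41·183
  = −41·451 + 69·268
  = 69·719 − 110·451
So 451⁻¹ ≡ −110 ≡ 609 (mod 719).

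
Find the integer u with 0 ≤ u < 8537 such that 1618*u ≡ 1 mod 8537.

Run the extended Euclidean algorithm:
8537 = 5*1618 + 447
1618 = 3*447 + 277
447 = 1*277 + 170
277 = 1*170 + 107
170 = 1*107 + 63
107 = 1*63 + 44
63 = 1*44 + 19
44 = 2*19 + 6
19 = 3*6 + 1
6 = 6*1 + 0
gcd(1618, 8537) = 1, so the inverse exists.
Bézout: 1 = 257*8537 − 1356*1618.
So 1618⁻¹ ≡ −1356 ≡ 7181 (mod 8537).

7181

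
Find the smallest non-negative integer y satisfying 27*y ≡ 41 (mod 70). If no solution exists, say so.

gcd(27, 70) = 1, so a unique solution mod 70 exists.
27⁻¹ ≡ 13 (mod 70).
y ≡ 13*41 ≡ 43 (mod 70).

43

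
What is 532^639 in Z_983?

164

Using repeated squaring:
532^1 ≡ 532 (mod 983)
532^2 ≡ 532^2 = 283024 ≡ 903 (mod 983)
532^4 ≡ 903^2 = 815409 ≡ 502 (mod 983)
532^8 ≡ 502^2 = 252004 ≡ 356 (mod 983)
532^16 ≡ 356^2 = 126736 ≡ 912 (mod 983)
532^32 ≡ 912^2 = 831744 ≡ 126 (mod 983)
532^64 ≡ 126^2 = 15876 ≡ 148 (mod 983)
532^128 ≡ 148^2 = 21904 ≡ 278 (mod 983)
532^256 ≡ 278^2 = 77284 ≡ 610 (mod 983)
532^512 ≡ 610^2 = 372100 ≡ 526 (mod 983)
532^639 = 532^512 × 532^64 × 532^32 × 532^16 × 532^8 × 532^4 × 532^2 × 532^1 ≡ 526 × 148 × 126 × 912 × 356 × 502 × 903 × 532 (mod 983).
Accumulate the product:
526 × 148 = 77848 ≡ 191
191 × 126 = 24066 ≡ 474
474 × 912 = 432288 ≡ 751
751 × 356 = 267356 ≡ 963
963 × 502 = 483426 ≡ 773
773 × 903 = 698019 ≡ 89
89 × 532 = 47348 ≡ 164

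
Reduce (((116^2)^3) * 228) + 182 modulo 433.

(116)^2 ≡ 33 (mod 433)
(33)^3 ≡ 431 (mod 433)
431 * 228 = 98268 ≡ 410 (mod 433)
410 + 182 = 592 ≡ 159 (mod 433)

159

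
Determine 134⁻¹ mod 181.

77

181 = 1*134 + 47
134 = 2*47 + 40
47 = 1*40 + 7
40 = 5*7 + 5
7 = 1*5 + 2
5 = 2*2 + 1
2 = 2*1 + 0
gcd(134, 181) = 1, so the inverse exists.
Back-substitute for 1:
1 = 1*5 − 2*2
  = −2*7 + 3*5
  = 3*40 − 17*7
  = −17*47 + 20*40
  = 20*134 − 57*47
  = −57*181 + 77*134
So 134⁻¹ ≡ 77 (mod 181).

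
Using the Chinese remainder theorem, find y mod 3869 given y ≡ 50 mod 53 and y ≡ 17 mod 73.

3813

53⁻¹ mod 73: 53*62 ≡ 1 (mod 73), so 53⁻¹ ≡ 62.
y = 50 + 53*((17 − 50)*62 mod 73) = 50 + 53*71 = 3813.
Check: 3813 mod 53 = 50, 3813 mod 73 = 17. ✓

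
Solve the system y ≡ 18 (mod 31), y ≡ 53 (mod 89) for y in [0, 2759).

142

31⁻¹ mod 89: 31·23 ≡ 1 (mod 89), so 31⁻¹ ≡ 23.
y = 18 + 31·((53 − 18)·23 mod 89) = 18 + 31·4 = 142.
Check: 142 mod 31 = 18, 142 mod 89 = 53. ✓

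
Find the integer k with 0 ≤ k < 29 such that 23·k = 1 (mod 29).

Run the extended Euclidean algorithm:
29 = 1*23 + 6
23 = 3*6 + 5
6 = 1*5 + 1
5 = 5*1 + 0
gcd(23, 29) = 1, so the inverse exists.
Back-substitute for 1:
1 = 1*6 − 1*5
  = −1*23 + 4*6
  = 4*29 − 5*23
So 23⁻¹ ≡ −5 ≡ 24 (mod 29).

24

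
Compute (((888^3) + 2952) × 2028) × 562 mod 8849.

2964

(888)^3 ≡ 5702 (mod 8849)
5702 + 2952 = 8654
8654 × 2028 = 17550312 ≡ 2745 (mod 8849)
2745 × 562 = 1542690 ≡ 2964 (mod 8849)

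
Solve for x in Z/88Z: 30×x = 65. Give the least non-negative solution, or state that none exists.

no solution

gcd(30, 88) = 2, and 2 does not divide 65.
So the congruence has no solution.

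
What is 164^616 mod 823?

616 in binary is 1001101000, i.e. 616 = 512 + 64 + 32 + 8.
164^1 ≡ 164 (mod 823)
164^2 ≡ 164^2 = 26896 ≡ 560 (mod 823)
164^4 ≡ 560^2 = 313600 ≡ 37 (mod 823)
164^8 ≡ 37^2 = 1369 ≡ 546 (mod 823)
164^16 ≡ 546^2 = 298116 ≡ 190 (mod 823)
164^32 ≡ 190^2 = 36100 ≡ 711 (mod 823)
164^64 ≡ 711^2 = 505521 ≡ 199 (mod 823)
164^128 ≡ 199^2 = 39601 ≡ 97 (mod 823)
164^256 ≡ 97^2 = 9409 ≡ 356 (mod 823)
164^512 ≡ 356^2 = 126736 ≡ 817 (mod 823)
164^616 = 164^512 · 164^64 · 164^32 · 164^8 ≡ 817 · 199 · 711 · 546 (mod 823).
Accumulate the product:
817 · 199 = 162583 ≡ 452
452 · 711 = 321372 ≡ 402
402 · 546 = 219492 ≡ 574

574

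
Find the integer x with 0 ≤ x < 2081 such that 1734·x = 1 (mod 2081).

2075

Run the extended Euclidean algorithm:
2081 = 1×1734 + 347
1734 = 4×347 + 346
347 = 1×346 + 1
346 = 346×1 + 0
gcd(1734, 2081) = 1, so the inverse exists.
Back-substitute for 1:
1 = 1×347 − 1×346
  = −1×1734 + 5×347
  = 5×2081 − 6×1734
So 1734⁻¹ ≡ −6 ≡ 2075 (mod 2081).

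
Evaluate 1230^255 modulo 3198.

1968

Compute successive squares:
255 in binary is 11111111, i.e. 255 = 128 + 64 + 32 + 16 + 8 + 4 + 2 + 1.
1230^1 ≡ 1230 (mod 3198)
1230^2 ≡ 1230^2 = 1512900 ≡ 246 (mod 3198)
1230^4 ≡ 246^2 = 60516 ≡ 2952 (mod 3198)
1230^8 ≡ 2952^2 = 8714304 ≡ 2952 (mod 3198)
1230^16 ≡ 2952^2 = 8714304 ≡ 2952 (mod 3198)
1230^32 ≡ 2952^2 = 8714304 ≡ 2952 (mod 3198)
1230^64 ≡ 2952^2 = 8714304 ≡ 2952 (mod 3198)
1230^128 ≡ 2952^2 = 8714304 ≡ 2952 (mod 3198)
1230^255 = 1230^128 · 1230^64 · 1230^32 · 1230^16 · 1230^8 · 1230^4 · 1230^2 · 1230^1 ≡ 2952 · 2952 · 2952 · 2952 · 2952 · 2952 · 246 · 1230 (mod 3198).
Accumulate the product:
2952 · 2952 = 8714304 ≡ 2952
2952 · 2952 = 8714304 ≡ 2952
2952 · 2952 = 8714304 ≡ 2952
2952 · 2952 = 8714304 ≡ 2952
2952 · 2952 = 8714304 ≡ 2952
2952 · 246 = 726192 ≡ 246
246 · 1230 = 302580 ≡ 1968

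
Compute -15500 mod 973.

68

-15500 = -16·973 + 68, so -15500 ≡ 68 (mod 973).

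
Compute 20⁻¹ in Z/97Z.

Apply the Euclidean algorithm and back-substitute:
97 = 4·20 + 17
20 = 1·17 + 3
17 = 5·3 + 2
3 = 1·2 + 1
2 = 2·1 + 0
gcd(20, 97) = 1, so the inverse exists.
Bézout: 1 = −7·97 + 34·20.
So 20⁻¹ ≡ 34 (mod 97).

34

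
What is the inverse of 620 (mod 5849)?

4066

5849 = 9×620 + 269
620 = 2×269 + 82
269 = 3×82 + 23
82 = 3×23 + 13
23 = 1×13 + 10
13 = 1×10 + 3
10 = 3×3 + 1
3 = 3×1 + 0
gcd(620, 5849) = 1, so the inverse exists.
Back-substitute for 1:
1 = 1×10 − 3×3
  = −3×13 + 4×10
  = 4×23 − 7×13
  = −7×82 + 25×23
  = 25×269 − 82×82
  = −82×620 + 189×269
  = 189×5849 − 1783×620
So 620⁻¹ ≡ −1783 ≡ 4066 (mod 5849).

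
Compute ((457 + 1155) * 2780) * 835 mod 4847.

3130

457 + 1155 = 1612
1612 * 2780 = 4481360 ≡ 2732 (mod 4847)
2732 * 835 = 2281220 ≡ 3130 (mod 4847)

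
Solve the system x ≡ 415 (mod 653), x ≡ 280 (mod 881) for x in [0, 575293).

653⁻¹ mod 881: 653×483 ≡ 1 (mod 881), so 653⁻¹ ≡ 483.
x = 415 + 653×((280 − 415)×483 mod 881) = 415 + 653×870 = 568525.
Check: 568525 mod 653 = 415, 568525 mod 881 = 280. ✓

568525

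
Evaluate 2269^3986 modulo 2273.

3986 in binary is 111110010010, i.e. 3986 = 2048 + 1024 + 512 + 256 + 128 + 16 + 2.
2269^1 ≡ 2269 (mod 2273)
2269^2 ≡ 2269^2 = 5148361 ≡ 16 (mod 2273)
2269^4 ≡ 16^2 = 256 (mod 2273)
2269^8 ≡ 256^2 = 65536 ≡ 1892 (mod 2273)
2269^16 ≡ 1892^2 = 3579664 ≡ 1962 (mod 2273)
2269^32 ≡ 1962^2 = 3849444 ≡ 1255 (mod 2273)
2269^64 ≡ 1255^2 = 1575025 ≡ 2109 (mod 2273)
2269^128 ≡ 2109^2 = 4447881 ≡ 1893 (mod 2273)
2269^256 ≡ 1893^2 = 3583449 ≡ 1201 (mod 2273)
2269^512 ≡ 1201^2 = 1442401 ≡ 1319 (mod 2273)
2269^1024 ≡ 1319^2 = 1739761 ≡ 916 (mod 2273)
2269^2048 ≡ 916^2 = 839056 ≡ 319 (mod 2273)
2269^3986 = 2269^2048 · 2269^1024 · 2269^512 · 2269^256 · 2269^128 · 2269^16 · 2269^2 ≡ 319 · 916 · 1319 · 1201 · 1893 · 1962 · 16 (mod 2273).
Accumulate the product:
319 · 916 = 292204 ≡ 1260
1260 · 1319 = 1661940 ≡ 377
377 · 1201 = 452777 ≡ 450
450 · 1893 = 851850 ≡ 1748
1748 · 1962 = 3429576 ≡ 1892
1892 · 16 = 30272 ≡ 723

723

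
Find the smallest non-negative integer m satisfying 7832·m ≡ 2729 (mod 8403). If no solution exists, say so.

4675

gcd(7832, 8403) = 1, so a unique solution mod 8403 exists.
7832⁻¹ ≡ 3164 (mod 8403).
m ≡ 3164·2729 ≡ 4675 (mod 8403).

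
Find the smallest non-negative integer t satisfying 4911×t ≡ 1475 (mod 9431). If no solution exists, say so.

gcd(4911, 9431) = 1, so a unique solution mod 9431 exists.
4911⁻¹ ≡ 8828 (mod 9431).
t ≡ 8828×1475 ≡ 6520 (mod 9431).

6520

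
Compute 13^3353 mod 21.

13

Using repeated squaring:
3353 in binary is 110100011001, i.e. 3353 = 2048 + 1024 + 256 + 16 + 8 + 1.
13^1 ≡ 13 (mod 21)
13^2 ≡ 13^2 = 169 ≡ 1 (mod 21)
13^4 ≡ 1^2 = 1 (mod 21)
13^8 ≡ 1^2 = 1 (mod 21)
13^16 ≡ 1^2 = 1 (mod 21)
13^32 ≡ 1^2 = 1 (mod 21)
13^64 ≡ 1^2 = 1 (mod 21)
13^128 ≡ 1^2 = 1 (mod 21)
13^256 ≡ 1^2 = 1 (mod 21)
13^512 ≡ 1^2 = 1 (mod 21)
13^1024 ≡ 1^2 = 1 (mod 21)
13^2048 ≡ 1^2 = 1 (mod 21)
13^3353 = 13^2048 * 13^1024 * 13^256 * 13^16 * 13^8 * 13^1 ≡ 1 * 1 * 1 * 1 * 1 * 13 (mod 21).
Accumulate the product:
1 * 1 = 1
1 * 1 = 1
1 * 1 = 1
1 * 1 = 1
1 * 13 = 13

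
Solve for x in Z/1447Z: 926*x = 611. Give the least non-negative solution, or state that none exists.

gcd(926, 1447) = 1, so a unique solution mod 1447 exists.
926⁻¹ ≡ 711 (mod 1447).
x ≡ 711*611 ≡ 321 (mod 1447).

321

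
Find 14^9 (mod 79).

61

By square-and-multiply:
9 in binary is 1001, i.e. 9 = 8 + 1.
14^1 ≡ 14 (mod 79)
14^2 ≡ 14^2 = 196 ≡ 38 (mod 79)
14^4 ≡ 38^2 = 1444 ≡ 22 (mod 79)
14^8 ≡ 22^2 = 484 ≡ 10 (mod 79)
14^9 = 14^8 * 14^1 ≡ 10 * 14 (mod 79).
10 * 14 = 140 ≡ 61 (mod 79).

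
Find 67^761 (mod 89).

39

67^1 ≡ 67 (mod 89)
67^2 ≡ 67^2 = 4489 ≡ 39 (mod 89)
67^4 ≡ 39^2 = 1521 ≡ 8 (mod 89)
67^8 ≡ 8^2 = 64 (mod 89)
67^16 ≡ 64^2 = 4096 ≡ 2 (mod 89)
67^32 ≡ 2^2 = 4 (mod 89)
67^64 ≡ 4^2 = 16 (mod 89)
67^128 ≡ 16^2 = 256 ≡ 78 (mod 89)
67^256 ≡ 78^2 = 6084 ≡ 32 (mod 89)
67^512 ≡ 32^2 = 1024 ≡ 45 (mod 89)
67^761 = 67^512 · 67^128 · 67^64 · 67^32 · 67^16 · 67^8 · 67^1 ≡ 45 · 78 · 16 · 4 · 2 · 64 · 67 (mod 89).
Accumulate the product:
45 · 78 = 3510 ≡ 39
39 · 16 = 624 ≡ 1
1 · 4 = 4
4 · 2 = 8
8 · 64 = 512 ≡ 67
67 · 67 = 4489 ≡ 39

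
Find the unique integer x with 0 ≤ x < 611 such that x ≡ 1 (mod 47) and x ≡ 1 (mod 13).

47⁻¹ mod 13: 47*5 ≡ 1 (mod 13), so 47⁻¹ ≡ 5.
x = 1 + 47*((1 − 1)*5 mod 13) = 1 + 47*0 = 1.

1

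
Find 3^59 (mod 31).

59 in binary is 111011, i.e. 59 = 32 + 16 + 8 + 2 + 1.
3^1 ≡ 3 (mod 31)
3^2 ≡ 3^2 = 9 (mod 31)
3^4 ≡ 9^2 = 81 ≡ 19 (mod 31)
3^8 ≡ 19^2 = 361 ≡ 20 (mod 31)
3^16 ≡ 20^2 = 400 ≡ 28 (mod 31)
3^32 ≡ 28^2 = 784 ≡ 9 (mod 31)
3^59 = 3^32 · 3^16 · 3^8 · 3^2 · 3^1 ≡ 9 · 28 · 20 · 9 · 3 (mod 31).
Accumulate the product:
9 · 28 = 252 ≡ 4
4 · 20 = 80 ≡ 18
18 · 9 = 162 ≡ 7
7 · 3 = 21

21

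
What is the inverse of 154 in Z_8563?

By the extended Euclidean algorithm:
8563 = 55×154 + 93
154 = 1×93 + 61
93 = 1×61 + 32
61 = 1×32 + 29
32 = 1×29 + 3
29 = 9×3 + 2
3 = 1×2 + 1
2 = 2×1 + 0
gcd(154, 8563) = 1, so the inverse exists.
Bézout: 1 = 53×8563 − 2947×154.
So 154⁻¹ ≡ −2947 ≡ 5616 (mod 8563).

5616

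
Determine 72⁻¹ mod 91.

67

91 = 1*72 + 19
72 = 3*19 + 15
19 = 1*15 + 4
15 = 3*4 + 3
4 = 1*3 + 1
3 = 3*1 + 0
gcd(72, 91) = 1, so the inverse exists.
Back-substitute for 1:
1 = 1*4 − 1*3
  = −1*15 + 4*4
  = 4*19 − 5*15
  = −5*72 + 19*19
  = 19*91 − 24*72
So 72⁻¹ ≡ −24 ≡ 67 (mod 91).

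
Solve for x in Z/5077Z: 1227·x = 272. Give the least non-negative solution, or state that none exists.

2487

gcd(1227, 5077) = 1, so a unique solution mod 5077 exists.
1227⁻¹ ≡ 2193 (mod 5077).
x ≡ 2193·272 ≡ 2487 (mod 5077).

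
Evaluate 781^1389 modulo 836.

Using repeated squaring:
1389 in binary is 10101101101, i.e. 1389 = 1024 + 256 + 64 + 32 + 8 + 4 + 1.
781^1 ≡ 781 (mod 836)
781^2 ≡ 781^2 = 609961 ≡ 517 (mod 836)
781^4 ≡ 517^2 = 267289 ≡ 605 (mod 836)
781^8 ≡ 605^2 = 366025 ≡ 693 (mod 836)
781^16 ≡ 693^2 = 480249 ≡ 385 (mod 836)
781^32 ≡ 385^2 = 148225 ≡ 253 (mod 836)
781^64 ≡ 253^2 = 64009 ≡ 473 (mod 836)
781^128 ≡ 473^2 = 223729 ≡ 517 (mod 836)
781^256 ≡ 517^2 = 267289 ≡ 605 (mod 836)
781^512 ≡ 605^2 = 366025 ≡ 693 (mod 836)
781^1024 ≡ 693^2 = 480249 ≡ 385 (mod 836)
781^1389 = 781^1024 * 781^256 * 781^64 * 781^32 * 781^8 * 781^4 * 781^1 ≡ 385 * 605 * 473 * 253 * 693 * 605 * 781 (mod 836).
Accumulate the product:
385 * 605 = 232925 ≡ 517
517 * 473 = 244541 ≡ 429
429 * 253 = 108537 ≡ 693
693 * 693 = 480249 ≡ 385
385 * 605 = 232925 ≡ 517
517 * 781 = 403777 ≡ 825

825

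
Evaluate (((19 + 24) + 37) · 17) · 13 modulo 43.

19 + 24 = 43 ≡ 0 (mod 43)
0 + 37 = 37
37 · 17 = 629 ≡ 27 (mod 43)
27 · 13 = 351 ≡ 7 (mod 43)

7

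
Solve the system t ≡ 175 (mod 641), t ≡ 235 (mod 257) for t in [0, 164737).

139272

641⁻¹ mod 257: 641×85 ≡ 1 (mod 257), so 641⁻¹ ≡ 85.
t = 175 + 641×((235 − 175)×85 mod 257) = 175 + 641×217 = 139272.
Check: 139272 mod 641 = 175, 139272 mod 257 = 235. ✓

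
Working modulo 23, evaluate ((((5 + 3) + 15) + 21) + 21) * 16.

5 + 3 = 8
8 + 15 = 23 ≡ 0 (mod 23)
0 + 21 = 21
21 + 21 = 42 ≡ 19 (mod 23)
19 * 16 = 304 ≡ 5 (mod 23)

5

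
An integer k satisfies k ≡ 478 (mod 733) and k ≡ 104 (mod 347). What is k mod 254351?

19536

733⁻¹ mod 347: 733×89 ≡ 1 (mod 347), so 733⁻¹ ≡ 89.
k = 478 + 733×((104 − 478)×89 mod 347) = 478 + 733×26 = 19536.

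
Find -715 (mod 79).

-715 = -10×79 + 75, so -715 ≡ 75 (mod 79).

75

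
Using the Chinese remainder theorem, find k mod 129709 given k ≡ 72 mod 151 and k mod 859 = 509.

151⁻¹ mod 859: 151×256 ≡ 1 (mod 859), so 151⁻¹ ≡ 256.
k = 72 + 151×((509 − 72)×256 mod 859) = 72 + 151×202 = 30574.

30574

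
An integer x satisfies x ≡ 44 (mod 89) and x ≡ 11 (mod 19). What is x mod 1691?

1379

89⁻¹ mod 19: 89×3 ≡ 1 (mod 19), so 89⁻¹ ≡ 3.
x = 44 + 89×((11 − 44)×3 mod 19) = 44 + 89×15 = 1379.
Check: 1379 mod 89 = 44, 1379 mod 19 = 11. ✓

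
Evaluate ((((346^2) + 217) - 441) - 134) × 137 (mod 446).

(346)^2 ≡ 188 (mod 446)
188 + 217 = 405
405 - 441 = -36 ≡ 410 (mod 446)
410 - 134 = 276
276 × 137 = 37812 ≡ 348 (mod 446)

348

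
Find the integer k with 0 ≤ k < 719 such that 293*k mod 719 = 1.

373

Apply the Euclidean algorithm and back-substitute:
719 = 2×293 + 133
293 = 2×133 + 27
133 = 4×27 + 25
27 = 1×25 + 2
25 = 12×2 + 1
2 = 2×1 + 0
gcd(293, 719) = 1, so the inverse exists.
Bézout: 1 = 141×719 − 346×293.
So 293⁻¹ ≡ −346 ≡ 373 (mod 719).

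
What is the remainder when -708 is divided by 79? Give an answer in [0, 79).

-708 = -9*79 + 3, so -708 ≡ 3 (mod 79).

3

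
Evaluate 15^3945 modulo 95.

50

Compute successive squares:
3945 in binary is 111101101001, i.e. 3945 = 2048 + 1024 + 512 + 256 + 64 + 32 + 8 + 1.
15^1 ≡ 15 (mod 95)
15^2 ≡ 15^2 = 225 ≡ 35 (mod 95)
15^4 ≡ 35^2 = 1225 ≡ 85 (mod 95)
15^8 ≡ 85^2 = 7225 ≡ 5 (mod 95)
15^16 ≡ 5^2 = 25 (mod 95)
15^32 ≡ 25^2 = 625 ≡ 55 (mod 95)
15^64 ≡ 55^2 = 3025 ≡ 80 (mod 95)
15^128 ≡ 80^2 = 6400 ≡ 35 (mod 95)
15^256 ≡ 35^2 = 1225 ≡ 85 (mod 95)
15^512 ≡ 85^2 = 7225 ≡ 5 (mod 95)
15^1024 ≡ 5^2 = 25 (mod 95)
15^2048 ≡ 25^2 = 625 ≡ 55 (mod 95)
15^3945 = 15^2048 × 15^1024 × 15^512 × 15^256 × 15^64 × 15^32 × 15^8 × 15^1 ≡ 55 × 25 × 5 × 85 × 80 × 55 × 5 × 15 (mod 95).
Accumulate the product:
55 × 25 = 1375 ≡ 45
45 × 5 = 225 ≡ 35
35 × 85 = 2975 ≡ 30
30 × 80 = 2400 ≡ 25
25 × 55 = 1375 ≡ 45
45 × 5 = 225 ≡ 35
35 × 15 = 525 ≡ 50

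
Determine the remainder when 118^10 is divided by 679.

169

118^1 ≡ 118 (mod 679)
118^2 ≡ 118^2 = 13924 ≡ 344 (mod 679)
118^4 ≡ 344^2 = 118336 ≡ 190 (mod 679)
118^8 ≡ 190^2 = 36100 ≡ 113 (mod 679)
118^10 = 118^8 × 118^2 ≡ 113 × 344 (mod 679).
113 × 344 = 38872 ≡ 169 (mod 679).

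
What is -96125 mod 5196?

2599

-96125 = -19×5196 + 2599, so -96125 ≡ 2599 (mod 5196).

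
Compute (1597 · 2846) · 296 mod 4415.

1597 · 2846 = 4545062 ≡ 2027 (mod 4415)
2027 · 296 = 599992 ≡ 3967 (mod 4415)

3967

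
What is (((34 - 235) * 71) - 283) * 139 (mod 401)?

39

34 - 235 = -201 ≡ 200 (mod 401)
200 * 71 = 14200 ≡ 165 (mod 401)
165 - 283 = -118 ≡ 283 (mod 401)
283 * 139 = 39337 ≡ 39 (mod 401)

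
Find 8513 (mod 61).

8513 = 139*61 + 34, so 8513 ≡ 34 (mod 61).

34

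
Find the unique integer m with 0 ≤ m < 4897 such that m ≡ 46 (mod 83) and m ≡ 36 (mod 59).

83⁻¹ mod 59: 83*32 ≡ 1 (mod 59), so 83⁻¹ ≡ 32.
m = 46 + 83*((36 − 46)*32 mod 59) = 46 + 83*34 = 2868.
Check: 2868 mod 83 = 46, 2868 mod 59 = 36. ✓

2868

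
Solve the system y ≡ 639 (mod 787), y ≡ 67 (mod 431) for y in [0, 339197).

787⁻¹ mod 431: 787*408 ≡ 1 (mod 431), so 787⁻¹ ≡ 408.
y = 639 + 787*((67 − 639)*408 mod 431) = 639 + 787*226 = 178501.

178501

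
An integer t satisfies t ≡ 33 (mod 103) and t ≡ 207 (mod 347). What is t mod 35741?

103⁻¹ mod 347: 103*283 ≡ 1 (mod 347), so 103⁻¹ ≡ 283.
t = 33 + 103*((207 − 33)*283 mod 347) = 33 + 103*315 = 32478.

32478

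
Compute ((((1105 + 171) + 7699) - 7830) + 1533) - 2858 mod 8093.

7913

1105 + 171 = 1276
1276 + 7699 = 8975 ≡ 882 (mod 8093)
882 - 7830 = -6948 ≡ 1145 (mod 8093)
1145 + 1533 = 2678
2678 - 2858 = -180 ≡ 7913 (mod 8093)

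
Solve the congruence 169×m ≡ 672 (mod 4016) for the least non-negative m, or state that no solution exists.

gcd(169, 4016) = 1, so a unique solution mod 4016 exists.
169⁻¹ ≡ 3113 (mod 4016).
m ≡ 3113×672 ≡ 3616 (mod 4016).

3616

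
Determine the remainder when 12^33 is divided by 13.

12

By square-and-multiply:
12^1 ≡ 12 (mod 13)
12^2 ≡ 12^2 = 144 ≡ 1 (mod 13)
12^4 ≡ 1^2 = 1 (mod 13)
12^8 ≡ 1^2 = 1 (mod 13)
12^16 ≡ 1^2 = 1 (mod 13)
12^32 ≡ 1^2 = 1 (mod 13)
12^33 = 12^32 · 12^1 ≡ 1 · 12 (mod 13).
1 · 12 = 12 ≡ 12 (mod 13).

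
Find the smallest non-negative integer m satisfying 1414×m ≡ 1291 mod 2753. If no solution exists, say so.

gcd(1414, 2753) = 1, so a unique solution mod 2753 exists.
1414⁻¹ ≡ 1505 (mod 2753).
m ≡ 1505×1291 ≡ 2090 (mod 2753).

2090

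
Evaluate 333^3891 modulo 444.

3891 in binary is 111100110011, i.e. 3891 = 2048 + 1024 + 512 + 256 + 32 + 16 + 2 + 1.
333^1 ≡ 333 (mod 444)
333^2 ≡ 333^2 = 110889 ≡ 333 (mod 444)
333^4 ≡ 333^2 = 110889 ≡ 333 (mod 444)
333^8 ≡ 333^2 = 110889 ≡ 333 (mod 444)
333^16 ≡ 333^2 = 110889 ≡ 333 (mod 444)
333^32 ≡ 333^2 = 110889 ≡ 333 (mod 444)
333^64 ≡ 333^2 = 110889 ≡ 333 (mod 444)
333^128 ≡ 333^2 = 110889 ≡ 333 (mod 444)
333^256 ≡ 333^2 = 110889 ≡ 333 (mod 444)
333^512 ≡ 333^2 = 110889 ≡ 333 (mod 444)
333^1024 ≡ 333^2 = 110889 ≡ 333 (mod 444)
333^2048 ≡ 333^2 = 110889 ≡ 333 (mod 444)
333^3891 = 333^2048 · 333^1024 · 333^512 · 333^256 · 333^32 · 333^16 · 333^2 · 333^1 ≡ 333 · 333 · 333 · 333 · 333 · 333 · 333 · 333 (mod 444).
Accumulate the product:
333 · 333 = 110889 ≡ 333
333 · 333 = 110889 ≡ 333
333 · 333 = 110889 ≡ 333
333 · 333 = 110889 ≡ 333
333 · 333 = 110889 ≡ 333
333 · 333 = 110889 ≡ 333
333 · 333 = 110889 ≡ 333

333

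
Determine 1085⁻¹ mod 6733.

1570

6733 = 6·1085 + 223
1085 = 4·223 + 193
223 = 1·193 + 30
193 = 6·30 + 13
30 = 2·13 + 4
13 = 3·4 + 1
4 = 4·1 + 0
gcd(1085, 6733) = 1, so the inverse exists.
Bézout: 1 = −253·6733 + 1570·1085.
So 1085⁻¹ ≡ 1570 (mod 6733).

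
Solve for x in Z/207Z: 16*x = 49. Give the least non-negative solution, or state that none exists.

16

gcd(16, 207) = 1, so a unique solution mod 207 exists.
16⁻¹ ≡ 13 (mod 207).
x ≡ 13*49 ≡ 16 (mod 207).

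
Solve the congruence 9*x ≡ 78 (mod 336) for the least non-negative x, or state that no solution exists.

46

gcd(9, 336) = 3, and 3 | 78, so solutions exist.
Divide through by 3: 3*x mod 112 = 26.
3⁻¹ ≡ 75 (mod 112).
x ≡ 75*26 ≡ 46 (mod 112).
The smallest non-negative solution is x = 46.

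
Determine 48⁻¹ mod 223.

79

223 = 4×48 + 31
48 = 1×31 + 17
31 = 1×17 + 14
17 = 1×14 + 3
14 = 4×3 + 2
3 = 1×2 + 1
2 = 2×1 + 0
gcd(48, 223) = 1, so the inverse exists.
Bézout: 1 = −17×223 + 79×48.
So 48⁻¹ ≡ 79 (mod 223).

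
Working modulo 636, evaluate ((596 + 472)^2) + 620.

596 + 472 = 1068 ≡ 432 (mod 636)
(432)^2 ≡ 276 (mod 636)
276 + 620 = 896 ≡ 260 (mod 636)

260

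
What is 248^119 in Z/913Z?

Compute successive squares:
248^1 ≡ 248 (mod 913)
248^2 ≡ 248^2 = 61504 ≡ 333 (mod 913)
248^4 ≡ 333^2 = 110889 ≡ 416 (mod 913)
248^8 ≡ 416^2 = 173056 ≡ 499 (mod 913)
248^16 ≡ 499^2 = 249001 ≡ 665 (mod 913)
248^32 ≡ 665^2 = 442225 ≡ 333 (mod 913)
248^64 ≡ 333^2 = 110889 ≡ 416 (mod 913)
248^119 = 248^64 · 248^32 · 248^16 · 248^4 · 248^2 · 248^1 ≡ 416 · 333 · 665 · 416 · 333 · 248 (mod 913).
Accumulate the product:
416 · 333 = 138528 ≡ 665
665 · 665 = 442225 ≡ 333
333 · 416 = 138528 ≡ 665
665 · 333 = 221445 ≡ 499
499 · 248 = 123752 ≡ 497

497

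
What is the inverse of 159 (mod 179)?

By the extended Euclidean algorithm:
179 = 1×159 + 20
159 = 7×20 + 19
20 = 1×19 + 1
19 = 19×1 + 0
gcd(159, 179) = 1, so the inverse exists.
Back-substitute for 1:
1 = 1×20 − 1×19
  = −1×159 + 8×20
  = 8×179 − 9×159
So 159⁻¹ ≡ −9 ≡ 170 (mod 179).

170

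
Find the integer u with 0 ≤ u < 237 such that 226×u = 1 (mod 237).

237 = 1×226 + 11
226 = 20×11 + 6
11 = 1×6 + 5
6 = 1×5 + 1
5 = 5×1 + 0
gcd(226, 237) = 1, so the inverse exists.
Bézout: 1 = −41×237 + 43×226.
So 226⁻¹ ≡ 43 (mod 237).

43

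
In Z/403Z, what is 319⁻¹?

379

403 = 1×319 + 84
319 = 3×84 + 67
84 = 1×67 + 17
67 = 3×17 + 16
17 = 1×16 + 1
16 = 16×1 + 0
gcd(319, 403) = 1, so the inverse exists.
Back-substitute for 1:
1 = 1×17 − 1×16
  = −1×67 + 4×17
  = 4×84 − 5×67
  = −5×319 + 19×84
  = 19×403 − 24×319
So 319⁻¹ ≡ −24 ≡ 379 (mod 403).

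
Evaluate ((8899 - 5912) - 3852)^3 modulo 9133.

8899 - 5912 = 2987
2987 - 3852 = -865 ≡ 8268 (mod 9133)
(8268)^3 ≡ 4553 (mod 9133)

4553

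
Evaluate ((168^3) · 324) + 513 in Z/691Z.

(168)^3 ≡ 681 (mod 691)
681 · 324 = 220644 ≡ 215 (mod 691)
215 + 513 = 728 ≡ 37 (mod 691)

37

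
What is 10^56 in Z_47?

21

By square-and-multiply:
56 in binary is 111000, i.e. 56 = 32 + 16 + 8.
10^1 ≡ 10 (mod 47)
10^2 ≡ 10^2 = 100 ≡ 6 (mod 47)
10^4 ≡ 6^2 = 36 (mod 47)
10^8 ≡ 36^2 = 1296 ≡ 27 (mod 47)
10^16 ≡ 27^2 = 729 ≡ 24 (mod 47)
10^32 ≡ 24^2 = 576 ≡ 12 (mod 47)
10^56 = 10^32 × 10^16 × 10^8 ≡ 12 × 24 × 27 (mod 47).
Accumulate the product:
12 × 24 = 288 ≡ 6
6 × 27 = 162 ≡ 21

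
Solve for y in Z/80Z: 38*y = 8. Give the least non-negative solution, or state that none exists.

gcd(38, 80) = 2, and 2 | 8, so solutions exist.
Divide through by 2: 19*y ≡ 4 mod 40.
19⁻¹ ≡ 19 (mod 40).
y ≡ 19*4 ≡ 36 (mod 40).
The smallest non-negative solution is y = 36.

36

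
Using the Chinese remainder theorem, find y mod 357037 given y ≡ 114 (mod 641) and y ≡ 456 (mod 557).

641⁻¹ mod 557: 641·126 ≡ 1 (mod 557), so 641⁻¹ ≡ 126.
y = 114 + 641·((456 − 114)·126 mod 557) = 114 + 641·203 = 130237.
Check: 130237 mod 641 = 114, 130237 mod 557 = 456. ✓

130237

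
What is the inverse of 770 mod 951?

641

By the extended Euclidean algorithm:
951 = 1×770 + 181
770 = 4×181 + 46
181 = 3×46 + 43
46 = 1×43 + 3
43 = 14×3 + 1
3 = 3×1 + 0
gcd(770, 951) = 1, so the inverse exists.
Bézout: 1 = 251×951 − 310×770.
So 770⁻¹ ≡ −310 ≡ 641 (mod 951).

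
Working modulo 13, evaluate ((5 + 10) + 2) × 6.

11

5 + 10 = 15 ≡ 2 (mod 13)
2 + 2 = 4
4 × 6 = 24 ≡ 11 (mod 13)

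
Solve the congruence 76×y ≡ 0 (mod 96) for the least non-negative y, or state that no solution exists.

gcd(76, 96) = 4, and 4 | 0, so solutions exist.
Divide through by 4: 19×y ≡ 0 (mod 24).
19⁻¹ ≡ 19 (mod 24).
y ≡ 19×0 ≡ 0 (mod 24).
The smallest non-negative solution is y = 0.

0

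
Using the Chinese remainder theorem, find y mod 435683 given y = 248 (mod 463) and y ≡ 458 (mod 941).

422967

463⁻¹ mod 941: 463·439 ≡ 1 (mod 941), so 463⁻¹ ≡ 439.
y = 248 + 463·((458 − 248)·439 mod 941) = 248 + 463·913 = 422967.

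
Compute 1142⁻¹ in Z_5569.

By the extended Euclidean algorithm:
5569 = 4*1142 + 1001
1142 = 1*1001 + 141
1001 = 7*141 + 14
141 = 10*14 + 1
14 = 14*1 + 0
gcd(1142, 5569) = 1, so the inverse exists.
Back-substitute for 1:
1 = 1*141 − 10*14
  = −10*1001 + 71*141
  = 71*1142 − 81*1001
  = −81*5569 + 395*1142
So 1142⁻¹ ≡ 395 (mod 5569).

395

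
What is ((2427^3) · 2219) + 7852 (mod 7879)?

(2427)^3 ≡ 5424 (mod 7879)
5424 · 2219 = 12035856 ≡ 4623 (mod 7879)
4623 + 7852 = 12475 ≡ 4596 (mod 7879)

4596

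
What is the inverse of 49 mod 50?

49

Apply the Euclidean algorithm and back-substitute:
50 = 1*49 + 1
49 = 49*1 + 0
gcd(49, 50) = 1, so the inverse exists.
Bézout: 1 = 1*50 − 1*49.
So 49⁻¹ ≡ −1 ≡ 49 (mod 50).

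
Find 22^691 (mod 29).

13

By square-and-multiply:
691 in binary is 1010110011, i.e. 691 = 512 + 128 + 32 + 16 + 2 + 1.
22^1 ≡ 22 (mod 29)
22^2 ≡ 22^2 = 484 ≡ 20 (mod 29)
22^4 ≡ 20^2 = 400 ≡ 23 (mod 29)
22^8 ≡ 23^2 = 529 ≡ 7 (mod 29)
22^16 ≡ 7^2 = 49 ≡ 20 (mod 29)
22^32 ≡ 20^2 = 400 ≡ 23 (mod 29)
22^64 ≡ 23^2 = 529 ≡ 7 (mod 29)
22^128 ≡ 7^2 = 49 ≡ 20 (mod 29)
22^256 ≡ 20^2 = 400 ≡ 23 (mod 29)
22^512 ≡ 23^2 = 529 ≡ 7 (mod 29)
22^691 = 22^512 * 22^128 * 22^32 * 22^16 * 22^2 * 22^1 ≡ 7 * 20 * 23 * 20 * 20 * 22 (mod 29).
Accumulate the product:
7 * 20 = 140 ≡ 24
24 * 23 = 552 ≡ 1
1 * 20 = 20
20 * 20 = 400 ≡ 23
23 * 22 = 506 ≡ 13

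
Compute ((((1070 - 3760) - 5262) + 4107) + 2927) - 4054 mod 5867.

1070 - 3760 = -2690 ≡ 3177 (mod 5867)
3177 - 5262 = -2085 ≡ 3782 (mod 5867)
3782 + 4107 = 7889 ≡ 2022 (mod 5867)
2022 + 2927 = 4949
4949 - 4054 = 895

895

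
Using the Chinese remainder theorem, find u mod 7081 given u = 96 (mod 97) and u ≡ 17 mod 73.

1842

97⁻¹ mod 73: 97·70 ≡ 1 (mod 73), so 97⁻¹ ≡ 70.
u = 96 + 97·((17 − 96)·70 mod 73) = 96 + 97·18 = 1842.
Check: 1842 mod 97 = 96, 1842 mod 73 = 17. ✓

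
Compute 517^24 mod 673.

650

By square-and-multiply:
24 in binary is 11000, i.e. 24 = 16 + 8.
517^1 ≡ 517 (mod 673)
517^2 ≡ 517^2 = 267289 ≡ 108 (mod 673)
517^4 ≡ 108^2 = 11664 ≡ 223 (mod 673)
517^8 ≡ 223^2 = 49729 ≡ 600 (mod 673)
517^16 ≡ 600^2 = 360000 ≡ 618 (mod 673)
517^24 = 517^16 × 517^8 ≡ 618 × 600 (mod 673).
618 × 600 = 370800 ≡ 650 (mod 673).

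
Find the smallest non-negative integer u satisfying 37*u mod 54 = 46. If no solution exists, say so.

gcd(37, 54) = 1, so a unique solution mod 54 exists.
37⁻¹ ≡ 19 (mod 54).
u ≡ 19*46 ≡ 10 (mod 54).

10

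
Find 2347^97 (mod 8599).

1995

By square-and-multiply:
97 in binary is 1100001, i.e. 97 = 64 + 32 + 1.
2347^1 ≡ 2347 (mod 8599)
2347^2 ≡ 2347^2 = 5508409 ≡ 5049 (mod 8599)
2347^4 ≡ 5049^2 = 25492401 ≡ 4965 (mod 8599)
2347^8 ≡ 4965^2 = 24651225 ≡ 6491 (mod 8599)
2347^16 ≡ 6491^2 = 42133081 ≡ 6580 (mod 8599)
2347^32 ≡ 6580^2 = 43296400 ≡ 435 (mod 8599)
2347^64 ≡ 435^2 = 189225 ≡ 47 (mod 8599)
2347^97 = 2347^64 · 2347^32 · 2347^1 ≡ 47 · 435 · 2347 (mod 8599).
Accumulate the product:
47 · 435 = 20445 ≡ 3247
3247 · 2347 = 7620709 ≡ 1995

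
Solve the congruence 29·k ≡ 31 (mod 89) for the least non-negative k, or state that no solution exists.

gcd(29, 89) = 1, so a unique solution mod 89 exists.
29⁻¹ ≡ 43 (mod 89).
k ≡ 43·31 ≡ 87 (mod 89).

87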